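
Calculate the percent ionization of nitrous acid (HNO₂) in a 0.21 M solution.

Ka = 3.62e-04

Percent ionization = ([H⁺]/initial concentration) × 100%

Using Ka equilibrium: x² + Ka×x - Ka×C = 0. Solving: [H⁺] = 8.5398e-03. Percent = (8.5398e-03/0.21) × 100

Percent ionization = 4.07%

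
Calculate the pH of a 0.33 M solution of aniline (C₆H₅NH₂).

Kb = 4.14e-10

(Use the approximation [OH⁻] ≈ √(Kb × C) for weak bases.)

[OH⁻] = √(Kb × C) = √(4.14e-10 × 0.33) = 1.1688e-05. pOH = 4.93, pH = 14 - pOH

pH = 9.07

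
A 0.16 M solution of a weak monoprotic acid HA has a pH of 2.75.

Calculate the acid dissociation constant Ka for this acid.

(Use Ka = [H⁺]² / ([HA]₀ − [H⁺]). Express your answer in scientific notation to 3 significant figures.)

[H⁺] = 10^(−pH) = 10^(−2.75) = 1.778e-03 M. For HA ⇌ H⁺ + A⁻, Ka = [H⁺][A⁻]/[HA] = [H⁺]² / ([HA]₀ − [H⁺]) = (1.778e-03)² / (0.16 − 1.778e-03) = 2.00e-05.

K_a = 2.00e-05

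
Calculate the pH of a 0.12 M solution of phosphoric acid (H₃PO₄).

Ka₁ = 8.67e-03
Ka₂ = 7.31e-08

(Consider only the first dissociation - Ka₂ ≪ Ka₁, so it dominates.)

First dissociation dominates. From Ka₁ = [H⁺][HA⁻]/[H₂A], x² + Ka₁·x − Ka₁·C = 0 with C = 0.12 M and Ka₁ = 8.67e-03. Solving: [H⁺] = (−Ka₁ + √(Ka₁² + 4·Ka₁·C)) / 2 = 2.8210e-02 M. pH = -log(2.8210e-02) = 1.55.

pH = 1.55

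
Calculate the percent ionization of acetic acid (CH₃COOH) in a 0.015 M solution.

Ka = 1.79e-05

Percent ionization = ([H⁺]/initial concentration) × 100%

Using Ka equilibrium: x² + Ka×x - Ka×C = 0. Solving: [H⁺] = 5.0930e-04. Percent = (5.0930e-04/0.015) × 100

Percent ionization = 3.4%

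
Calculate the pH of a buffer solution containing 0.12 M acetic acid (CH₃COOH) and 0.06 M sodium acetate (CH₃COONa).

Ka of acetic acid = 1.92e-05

pKa = -log(1.92e-05) = 4.72. pH = pKa + log([A⁻]/[HA]) = 4.72 + log(0.06/0.12)

pH = 4.42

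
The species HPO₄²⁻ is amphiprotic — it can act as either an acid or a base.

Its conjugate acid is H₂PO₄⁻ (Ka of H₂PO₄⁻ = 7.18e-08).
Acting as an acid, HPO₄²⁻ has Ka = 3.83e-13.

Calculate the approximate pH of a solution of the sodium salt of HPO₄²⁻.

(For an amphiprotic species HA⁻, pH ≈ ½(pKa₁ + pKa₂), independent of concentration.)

pKa₁ = -log(7.18e-08) = 7.14; pKa₂ = -log(3.83e-13) = 12.42. For an amphiprotic species, pH ≈ ½(pKa₁ + pKa₂) = ½(7.14 + 12.42) = 9.78.

pH = 9.78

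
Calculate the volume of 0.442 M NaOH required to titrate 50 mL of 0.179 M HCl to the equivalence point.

At equivalence: moles acid = moles base. moles HCl = 0.179 × 50/1000 = 0.00895 mol. V_base = moles / 0.442 × 1000 = 20.2 mL.

V_{base} = 20.2 mL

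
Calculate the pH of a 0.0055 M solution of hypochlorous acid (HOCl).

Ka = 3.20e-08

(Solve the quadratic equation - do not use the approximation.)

x² + Ka×x - Ka×C = 0. Using quadratic formula: [H⁺] = 1.3251e-05

pH = 4.88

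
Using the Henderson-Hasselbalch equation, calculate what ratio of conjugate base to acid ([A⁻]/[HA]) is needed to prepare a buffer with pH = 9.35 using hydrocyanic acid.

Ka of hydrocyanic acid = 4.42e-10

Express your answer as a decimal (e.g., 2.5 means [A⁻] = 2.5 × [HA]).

pKa = -log(4.42e-10) = 9.3546. pH = pKa + log([A⁻]/[HA]), so log([A⁻]/[HA]) = pH − pKa = 9.35 − 9.3546 = -0.0046. [A⁻]/[HA] = 10^(-0.0046) = 0.990

[A⁻]/[HA] = 0.990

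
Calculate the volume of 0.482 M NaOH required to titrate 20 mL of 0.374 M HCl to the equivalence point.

At equivalence: moles acid = moles base. moles HCl = 0.374 × 20/1000 = 0.00748 mol. V_base = moles / 0.482 × 1000 = 15.5 mL.

V_{base} = 15.5 mL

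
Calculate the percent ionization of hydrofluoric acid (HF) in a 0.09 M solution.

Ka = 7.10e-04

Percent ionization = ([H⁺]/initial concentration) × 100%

Using Ka equilibrium: x² + Ka×x - Ka×C = 0. Solving: [H⁺] = 7.6466e-03. Percent = (7.6466e-03/0.09) × 100

Percent ionization = 8.5%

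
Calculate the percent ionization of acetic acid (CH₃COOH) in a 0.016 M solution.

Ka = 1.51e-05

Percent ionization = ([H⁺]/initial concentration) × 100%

Using Ka equilibrium: x² + Ka×x - Ka×C = 0. Solving: [H⁺] = 4.8404e-04. Percent = (4.8404e-04/0.016) × 100

Percent ionization = 3.03%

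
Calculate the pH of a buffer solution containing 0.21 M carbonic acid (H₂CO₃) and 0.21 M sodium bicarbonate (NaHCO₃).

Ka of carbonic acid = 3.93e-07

pKa = -log(3.93e-07) = 6.41. pH = pKa + log([A⁻]/[HA]) = 6.41 + log(0.21/0.21)

pH = 6.41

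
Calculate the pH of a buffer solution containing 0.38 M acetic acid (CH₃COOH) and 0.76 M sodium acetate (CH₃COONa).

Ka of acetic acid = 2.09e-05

pKa = -log(2.09e-05) = 4.68. pH = pKa + log([A⁻]/[HA]) = 4.68 + log(0.76/0.38)

pH = 4.98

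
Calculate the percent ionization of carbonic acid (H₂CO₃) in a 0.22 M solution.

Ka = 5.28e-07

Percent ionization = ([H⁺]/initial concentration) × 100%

Using Ka equilibrium: x² + Ka×x - Ka×C = 0. Solving: [H⁺] = 3.4056e-04. Percent = (3.4056e-04/0.22) × 100

Percent ionization = 0.155%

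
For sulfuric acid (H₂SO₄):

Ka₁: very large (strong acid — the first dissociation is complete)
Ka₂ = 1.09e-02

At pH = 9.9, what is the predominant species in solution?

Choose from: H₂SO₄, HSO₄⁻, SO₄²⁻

The first dissociation is complete, so H₂SO₄ itself is never the predominant species in water; pKa₂ = -log(1.09e-02) = 1.96. For a polyprotic acid the predominant species crosses at each pKa: below pKa_n the protonated form dominates, above it the deprotonated form does. At pH = 9.9, the predominant species is SO₄²⁻.

SO₄²⁻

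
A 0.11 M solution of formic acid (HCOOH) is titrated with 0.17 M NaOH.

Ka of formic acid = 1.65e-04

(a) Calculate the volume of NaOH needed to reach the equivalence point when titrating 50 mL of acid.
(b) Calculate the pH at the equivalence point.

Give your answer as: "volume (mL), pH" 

moles acid = 0.11 × 50/1000 = 0.0055 mol; V_base = moles/0.17 × 1000 = 32.4 mL. At equivalence only the conjugate base is present: [A⁻] = 0.0055/0.082 = 6.6786e-02 M. Kb = Kw/Ka = 6.06e-11; [OH⁻] = √(Kb × [A⁻]) = 2.0119e-06; pOH = 5.70; pH = 14 - pOH = 8.30.

V = 32.4 mL, pH = 8.30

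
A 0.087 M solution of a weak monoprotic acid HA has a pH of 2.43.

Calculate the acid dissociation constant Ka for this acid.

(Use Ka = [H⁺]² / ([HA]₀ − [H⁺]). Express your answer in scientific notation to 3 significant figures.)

[H⁺] = 10^(−pH) = 10^(−2.43) = 3.715e-03 M. For HA ⇌ H⁺ + A⁻, Ka = [H⁺][A⁻]/[HA] = [H⁺]² / ([HA]₀ − [H⁺]) = (3.715e-03)² / (0.087 − 3.715e-03) = 1.66e-04.

K_a = 1.66e-04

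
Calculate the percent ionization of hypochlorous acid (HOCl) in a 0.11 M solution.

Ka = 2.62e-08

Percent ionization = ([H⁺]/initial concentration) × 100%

Using Ka equilibrium: x² + Ka×x - Ka×C = 0. Solving: [H⁺] = 5.3671e-05. Percent = (5.3671e-05/0.11) × 100

Percent ionization = 0.0488%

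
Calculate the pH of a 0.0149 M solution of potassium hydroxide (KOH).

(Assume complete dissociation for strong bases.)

[OH⁻] = 0.0149 M for strong base. pOH = -log[OH⁻] = 1.83, pH = 14 - pOH

pH = 12.17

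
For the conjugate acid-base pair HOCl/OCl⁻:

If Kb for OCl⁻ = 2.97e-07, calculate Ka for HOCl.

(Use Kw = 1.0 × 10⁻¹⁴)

For a conjugate pair Ka × Kb = Kw, so Ka = Kw/Kb = 1.0 × 10⁻¹⁴ / 2.97e-07 = 3.37e-08.

K_a = 3.37e-08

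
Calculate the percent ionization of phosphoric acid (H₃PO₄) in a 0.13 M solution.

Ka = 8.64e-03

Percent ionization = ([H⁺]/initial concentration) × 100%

Using Ka equilibrium: x² + Ka×x - Ka×C = 0. Solving: [H⁺] = 2.9471e-02. Percent = (2.9471e-02/0.13) × 100

Percent ionization = 22.7%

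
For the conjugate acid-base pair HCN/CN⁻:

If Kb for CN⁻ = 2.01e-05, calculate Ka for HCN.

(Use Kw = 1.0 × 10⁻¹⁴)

For a conjugate pair Ka × Kb = Kw, so Ka = Kw/Kb = 1.0 × 10⁻¹⁴ / 2.01e-05 = 4.98e-10.

K_a = 4.98e-10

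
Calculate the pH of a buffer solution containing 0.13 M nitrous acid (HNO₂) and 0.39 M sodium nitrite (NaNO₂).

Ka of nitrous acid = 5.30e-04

pKa = -log(5.30e-04) = 3.28. pH = pKa + log([A⁻]/[HA]) = 3.28 + log(0.39/0.13)

pH = 3.75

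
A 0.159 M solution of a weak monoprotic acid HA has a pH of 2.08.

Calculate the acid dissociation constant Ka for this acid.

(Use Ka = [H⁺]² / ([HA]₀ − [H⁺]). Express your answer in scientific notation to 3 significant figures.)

[H⁺] = 10^(−pH) = 10^(−2.08) = 8.318e-03 M. For HA ⇌ H⁺ + A⁻, Ka = [H⁺][A⁻]/[HA] = [H⁺]² / ([HA]₀ − [H⁺]) = (8.318e-03)² / (0.159 − 8.318e-03) = 4.59e-04.

K_a = 4.59e-04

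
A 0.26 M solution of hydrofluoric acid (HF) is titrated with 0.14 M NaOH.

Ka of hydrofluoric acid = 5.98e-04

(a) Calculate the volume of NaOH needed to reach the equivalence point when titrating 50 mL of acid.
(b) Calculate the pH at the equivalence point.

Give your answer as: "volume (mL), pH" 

moles acid = 0.26 × 50/1000 = 0.013 mol; V_base = moles/0.14 × 1000 = 92.9 mL. At equivalence only the conjugate base is present: [A⁻] = 0.013/0.143 = 9.1000e-02 M. Kb = Kw/Ka = 1.67e-11; [OH⁻] = √(Kb × [A⁻]) = 1.2336e-06; pOH = 5.91; pH = 14 - pOH = 8.09.

V = 92.9 mL, pH = 8.09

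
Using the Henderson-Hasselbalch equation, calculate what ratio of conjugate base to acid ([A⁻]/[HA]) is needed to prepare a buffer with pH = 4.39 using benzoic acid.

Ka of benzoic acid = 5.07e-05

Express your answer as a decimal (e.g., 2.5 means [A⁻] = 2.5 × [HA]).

pKa = -log(5.07e-05) = 4.2950. pH = pKa + log([A⁻]/[HA]), so log([A⁻]/[HA]) = pH − pKa = 4.39 − 4.2950 = 0.0950. [A⁻]/[HA] = 10^(0.0950) = 1.24

[A⁻]/[HA] = 1.24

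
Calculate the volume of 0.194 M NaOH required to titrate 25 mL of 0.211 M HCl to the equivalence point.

At equivalence: moles acid = moles base. moles HCl = 0.211 × 25/1000 = 0.005275 mol. V_base = moles / 0.194 × 1000 = 27.2 mL.

V_{base} = 27.2 mL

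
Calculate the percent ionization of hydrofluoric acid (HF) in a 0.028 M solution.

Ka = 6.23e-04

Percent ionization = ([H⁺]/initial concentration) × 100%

Using Ka equilibrium: x² + Ka×x - Ka×C = 0. Solving: [H⁺] = 3.8767e-03. Percent = (3.8767e-03/0.028) × 100

Percent ionization = 13.8%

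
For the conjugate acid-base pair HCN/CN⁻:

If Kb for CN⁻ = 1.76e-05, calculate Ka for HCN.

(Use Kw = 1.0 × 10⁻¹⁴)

For a conjugate pair Ka × Kb = Kw, so Ka = Kw/Kb = 1.0 × 10⁻¹⁴ / 1.76e-05 = 5.68e-10.

K_a = 5.68e-10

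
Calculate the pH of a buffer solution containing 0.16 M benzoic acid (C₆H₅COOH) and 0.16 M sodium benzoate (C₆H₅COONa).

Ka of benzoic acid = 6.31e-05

pKa = -log(6.31e-05) = 4.20. pH = pKa + log([A⁻]/[HA]) = 4.20 + log(0.16/0.16)

pH = 4.20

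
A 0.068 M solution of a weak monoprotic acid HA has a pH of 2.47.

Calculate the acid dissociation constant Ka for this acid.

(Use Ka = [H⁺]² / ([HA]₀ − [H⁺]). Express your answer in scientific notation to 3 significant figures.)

[H⁺] = 10^(−pH) = 10^(−2.47) = 3.388e-03 M. For HA ⇌ H⁺ + A⁻, Ka = [H⁺][A⁻]/[HA] = [H⁺]² / ([HA]₀ − [H⁺]) = (3.388e-03)² / (0.068 − 3.388e-03) = 1.78e-04.

K_a = 1.78e-04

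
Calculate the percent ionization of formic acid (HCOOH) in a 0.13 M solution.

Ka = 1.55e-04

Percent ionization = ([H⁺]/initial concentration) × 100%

Using Ka equilibrium: x² + Ka×x - Ka×C = 0. Solving: [H⁺] = 4.4120e-03. Percent = (4.4120e-03/0.13) × 100

Percent ionization = 3.39%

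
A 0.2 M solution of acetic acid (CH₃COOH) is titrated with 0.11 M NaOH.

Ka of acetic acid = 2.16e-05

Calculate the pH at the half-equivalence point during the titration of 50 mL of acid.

At half-equivalence [HA] = [A⁻], so Henderson-Hasselbalch gives pH = pKa = -log(2.16e-05) = 4.67.

pH = pKa = 4.67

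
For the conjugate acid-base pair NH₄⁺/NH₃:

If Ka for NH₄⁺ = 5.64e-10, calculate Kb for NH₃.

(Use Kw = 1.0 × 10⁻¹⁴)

For a conjugate pair Ka × Kb = Kw, so Kb = Kw/Ka = 1.0 × 10⁻¹⁴ / 5.64e-10 = 1.77e-05.

K_b = 1.77e-05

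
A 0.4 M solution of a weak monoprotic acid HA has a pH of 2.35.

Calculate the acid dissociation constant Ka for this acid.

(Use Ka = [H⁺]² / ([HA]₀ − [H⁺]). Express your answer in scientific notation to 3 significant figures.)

[H⁺] = 10^(−pH) = 10^(−2.35) = 4.467e-03 M. For HA ⇌ H⁺ + A⁻, Ka = [H⁺][A⁻]/[HA] = [H⁺]² / ([HA]₀ − [H⁺]) = (4.467e-03)² / (0.4 − 4.467e-03) = 5.04e-05.

K_a = 5.04e-05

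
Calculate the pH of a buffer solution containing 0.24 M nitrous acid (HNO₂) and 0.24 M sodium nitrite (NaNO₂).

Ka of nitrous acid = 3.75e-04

pKa = -log(3.75e-04) = 3.43. pH = pKa + log([A⁻]/[HA]) = 3.43 + log(0.24/0.24)

pH = 3.43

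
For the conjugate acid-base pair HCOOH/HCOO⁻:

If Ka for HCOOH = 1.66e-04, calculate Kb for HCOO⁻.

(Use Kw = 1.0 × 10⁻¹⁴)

For a conjugate pair Ka × Kb = Kw, so Kb = Kw/Ka = 1.0 × 10⁻¹⁴ / 1.66e-04 = 6.02e-11.

K_b = 6.02e-11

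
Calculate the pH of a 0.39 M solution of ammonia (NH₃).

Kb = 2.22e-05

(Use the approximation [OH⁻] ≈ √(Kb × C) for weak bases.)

[OH⁻] = √(Kb × C) = √(2.22e-05 × 0.39) = 2.9424e-03. pOH = 2.53, pH = 14 - pOH

pH = 11.47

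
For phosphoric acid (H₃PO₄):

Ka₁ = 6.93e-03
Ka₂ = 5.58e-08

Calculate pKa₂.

pKa₂ = -log(Ka₂) = -log(5.58e-08) = 7.25.

pK_{a2} = 7.25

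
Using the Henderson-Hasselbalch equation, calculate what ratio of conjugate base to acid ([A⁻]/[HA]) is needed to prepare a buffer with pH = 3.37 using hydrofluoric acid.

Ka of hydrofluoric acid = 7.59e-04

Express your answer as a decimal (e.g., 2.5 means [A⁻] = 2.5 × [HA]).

pKa = -log(7.59e-04) = 3.1198. pH = pKa + log([A⁻]/[HA]), so log([A⁻]/[HA]) = pH − pKa = 3.37 − 3.1198 = 0.2502. [A⁻]/[HA] = 10^(0.2502) = 1.78

[A⁻]/[HA] = 1.78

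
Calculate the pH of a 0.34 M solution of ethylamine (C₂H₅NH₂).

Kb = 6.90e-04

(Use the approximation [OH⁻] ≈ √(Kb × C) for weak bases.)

[OH⁻] = √(Kb × C) = √(6.90e-04 × 0.34) = 1.5317e-02. pOH = 1.81, pH = 14 - pOH

pH = 12.19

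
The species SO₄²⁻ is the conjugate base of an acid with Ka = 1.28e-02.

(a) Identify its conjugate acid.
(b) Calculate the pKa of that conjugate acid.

(a) The conjugate acid is formed by adding one H⁺ to SO₄²⁻, giving HSO₄⁻. (b) pKa = -log(Ka) = -log(1.28e-02) = 1.89.

Conjugate acid: HSO₄⁻; pK_a = 1.89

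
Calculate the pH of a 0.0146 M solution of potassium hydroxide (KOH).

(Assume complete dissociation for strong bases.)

[OH⁻] = 0.0146 M for strong base. pOH = -log[OH⁻] = 1.84, pH = 14 - pOH

pH = 12.16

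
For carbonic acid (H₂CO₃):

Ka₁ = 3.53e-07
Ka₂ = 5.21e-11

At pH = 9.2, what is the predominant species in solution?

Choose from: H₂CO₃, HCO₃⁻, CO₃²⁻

pKa₁ = 6.45, pKa₂ = 10.28. For a polyprotic acid the predominant species crosses at each pKa: below pKa_n the protonated form dominates, above it the deprotonated form does. At pH = 9.2, the predominant species is HCO₃⁻.

HCO₃⁻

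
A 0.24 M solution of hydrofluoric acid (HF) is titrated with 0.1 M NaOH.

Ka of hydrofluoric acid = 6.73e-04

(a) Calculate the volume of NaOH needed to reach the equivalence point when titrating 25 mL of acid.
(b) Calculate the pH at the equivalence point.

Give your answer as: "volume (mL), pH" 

moles acid = 0.24 × 25/1000 = 0.006 mol; V_base = moles/0.1 × 1000 = 60.0 mL. At equivalence only the conjugate base is present: [A⁻] = 0.006/0.085 = 7.0588e-02 M. Kb = Kw/Ka = 1.49e-11; [OH⁻] = √(Kb × [A⁻]) = 1.0241e-06; pOH = 5.99; pH = 14 - pOH = 8.01.

V = 60.0 mL, pH = 8.01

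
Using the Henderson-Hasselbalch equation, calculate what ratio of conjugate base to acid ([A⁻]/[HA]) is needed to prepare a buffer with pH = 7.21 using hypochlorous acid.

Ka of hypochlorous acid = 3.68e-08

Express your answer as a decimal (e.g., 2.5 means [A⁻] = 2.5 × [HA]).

pKa = -log(3.68e-08) = 7.4342. pH = pKa + log([A⁻]/[HA]), so log([A⁻]/[HA]) = pH − pKa = 7.21 − 7.4342 = -0.2242. [A⁻]/[HA] = 10^(-0.2242) = 0.597

[A⁻]/[HA] = 0.597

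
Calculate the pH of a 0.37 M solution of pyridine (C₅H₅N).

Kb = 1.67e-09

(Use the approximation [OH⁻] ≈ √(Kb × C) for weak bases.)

[OH⁻] = √(Kb × C) = √(1.67e-09 × 0.37) = 2.4858e-05. pOH = 4.60, pH = 14 - pOH

pH = 9.40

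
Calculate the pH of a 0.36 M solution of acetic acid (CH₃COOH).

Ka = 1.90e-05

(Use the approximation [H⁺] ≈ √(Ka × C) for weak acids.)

[H⁺] = √(Ka × C) = √(1.90e-05 × 0.36) = 2.6153e-03. pH = -log(2.6153e-03)

pH = 2.58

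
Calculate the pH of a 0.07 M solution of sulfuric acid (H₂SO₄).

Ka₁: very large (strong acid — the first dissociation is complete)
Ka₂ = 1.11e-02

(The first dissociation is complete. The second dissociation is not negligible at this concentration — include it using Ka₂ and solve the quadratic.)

First dissociation is complete: [H⁺]₀ = [HSO₄⁻]₀ = C = 0.07 M. Second dissociation HSO₄⁻ ⇌ H⁺ + SO₄²⁻: let x = [SO₄²⁻]. Ka₂ = (C + x)·x / (C − x) = 1.11e-02 → x² + (C + Ka₂)·x − Ka₂·C = 0 → x² + 0.08110·x − 7.770e-04 = 0. x = (−0.08110 + √(0.08110² + 4 × 7.770e-04)) / 2 = 8.6567e-03 M. [H⁺] = C + x = 0.07 + 8.6567e-03 = 7.8657e-02 M. pH = -log(7.8657e-02) = 1.10.

pH = 1.10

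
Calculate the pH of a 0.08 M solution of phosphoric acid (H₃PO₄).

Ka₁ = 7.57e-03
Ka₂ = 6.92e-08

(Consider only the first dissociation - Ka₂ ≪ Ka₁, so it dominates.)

First dissociation dominates. From Ka₁ = [H⁺][HA⁻]/[H₂A], x² + Ka₁·x − Ka₁·C = 0 with C = 0.08 M and Ka₁ = 7.57e-03. Solving: [H⁺] = (−Ka₁ + √(Ka₁² + 4·Ka₁·C)) / 2 = 2.1113e-02 M. pH = -log(2.1113e-02) = 1.68.

pH = 1.68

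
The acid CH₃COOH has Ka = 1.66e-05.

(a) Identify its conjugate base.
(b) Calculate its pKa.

(a) The conjugate base is formed by removing one H⁺ from CH₃COOH, giving CH₃COO⁻. (b) pKa = -log(Ka) = -log(1.66e-05) = 4.78.

Conjugate base: CH₃COO⁻; pK_a = 4.78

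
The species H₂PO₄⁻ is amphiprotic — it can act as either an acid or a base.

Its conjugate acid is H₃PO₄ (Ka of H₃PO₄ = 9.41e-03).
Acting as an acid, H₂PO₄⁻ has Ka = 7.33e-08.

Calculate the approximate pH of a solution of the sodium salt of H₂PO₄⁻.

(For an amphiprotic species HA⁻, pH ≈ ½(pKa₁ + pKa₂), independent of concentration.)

pKa₁ = -log(9.41e-03) = 2.03; pKa₂ = -log(7.33e-08) = 7.13. For an amphiprotic species, pH ≈ ½(pKa₁ + pKa₂) = ½(2.03 + 7.13) = 4.58.

pH = 4.58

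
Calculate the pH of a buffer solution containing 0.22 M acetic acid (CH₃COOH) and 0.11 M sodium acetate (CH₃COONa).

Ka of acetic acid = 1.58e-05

pKa = -log(1.58e-05) = 4.80. pH = pKa + log([A⁻]/[HA]) = 4.80 + log(0.11/0.22)

pH = 4.50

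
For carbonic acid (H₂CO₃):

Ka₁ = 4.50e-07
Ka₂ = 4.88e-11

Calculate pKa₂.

pKa₂ = -log(Ka₂) = -log(4.88e-11) = 10.31.

pK_{a2} = 10.31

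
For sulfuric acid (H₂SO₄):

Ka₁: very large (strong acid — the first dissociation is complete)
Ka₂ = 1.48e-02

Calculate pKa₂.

pKa₂ = -log(Ka₂) = -log(1.48e-02) = 1.83.

pK_{a2} = 1.83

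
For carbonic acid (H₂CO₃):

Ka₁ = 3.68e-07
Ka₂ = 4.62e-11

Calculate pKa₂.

pKa₂ = -log(Ka₂) = -log(4.62e-11) = 10.34.

pK_{a2} = 10.34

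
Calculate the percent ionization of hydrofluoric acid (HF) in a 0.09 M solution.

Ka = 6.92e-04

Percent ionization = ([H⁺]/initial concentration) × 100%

Using Ka equilibrium: x² + Ka×x - Ka×C = 0. Solving: [H⁺] = 7.5533e-03. Percent = (7.5533e-03/0.09) × 100

Percent ionization = 8.39%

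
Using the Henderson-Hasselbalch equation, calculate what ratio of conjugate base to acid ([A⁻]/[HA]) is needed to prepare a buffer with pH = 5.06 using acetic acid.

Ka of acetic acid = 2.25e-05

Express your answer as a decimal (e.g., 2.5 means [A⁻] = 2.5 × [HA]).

pKa = -log(2.25e-05) = 4.6478. pH = pKa + log([A⁻]/[HA]), so log([A⁻]/[HA]) = pH − pKa = 5.06 − 4.6478 = 0.4122. [A⁻]/[HA] = 10^(0.4122) = 2.58

[A⁻]/[HA] = 2.58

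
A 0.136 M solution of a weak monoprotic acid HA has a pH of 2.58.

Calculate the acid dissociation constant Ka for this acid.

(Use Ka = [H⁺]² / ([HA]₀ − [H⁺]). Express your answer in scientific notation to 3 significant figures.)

[H⁺] = 10^(−pH) = 10^(−2.58) = 2.630e-03 M. For HA ⇌ H⁺ + A⁻, Ka = [H⁺][A⁻]/[HA] = [H⁺]² / ([HA]₀ − [H⁺]) = (2.630e-03)² / (0.136 − 2.630e-03) = 5.19e-05.

K_a = 5.19e-05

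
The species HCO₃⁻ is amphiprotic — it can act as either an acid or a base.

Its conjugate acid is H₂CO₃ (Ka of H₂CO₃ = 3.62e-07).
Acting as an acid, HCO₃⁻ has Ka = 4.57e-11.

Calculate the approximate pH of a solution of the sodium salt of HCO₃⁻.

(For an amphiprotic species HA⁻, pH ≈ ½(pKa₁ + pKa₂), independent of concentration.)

pKa₁ = -log(3.62e-07) = 6.44; pKa₂ = -log(4.57e-11) = 10.34. For an amphiprotic species, pH ≈ ½(pKa₁ + pKa₂) = ½(6.44 + 10.34) = 8.39.

pH = 8.39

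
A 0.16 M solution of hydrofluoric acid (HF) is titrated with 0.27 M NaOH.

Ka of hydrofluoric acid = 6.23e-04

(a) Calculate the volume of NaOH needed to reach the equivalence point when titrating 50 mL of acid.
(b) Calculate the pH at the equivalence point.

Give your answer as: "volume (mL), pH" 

moles acid = 0.16 × 50/1000 = 0.008 mol; V_base = moles/0.27 × 1000 = 29.6 mL. At equivalence only the conjugate base is present: [A⁻] = 0.008/0.080 = 1.0047e-01 M. Kb = Kw/Ka = 1.61e-11; [OH⁻] = √(Kb × [A⁻]) = 1.2699e-06; pOH = 5.90; pH = 14 - pOH = 8.10.

V = 29.6 mL, pH = 8.10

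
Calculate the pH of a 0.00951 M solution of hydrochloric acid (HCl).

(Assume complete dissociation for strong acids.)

[H⁺] = 0.00951 M for strong acid. pH = -log[H⁺] = -log(0.00951)

pH = 2.02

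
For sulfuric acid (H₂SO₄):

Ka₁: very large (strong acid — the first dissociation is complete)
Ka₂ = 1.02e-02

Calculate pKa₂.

pKa₂ = -log(Ka₂) = -log(1.02e-02) = 1.99.

pK_{a2} = 1.99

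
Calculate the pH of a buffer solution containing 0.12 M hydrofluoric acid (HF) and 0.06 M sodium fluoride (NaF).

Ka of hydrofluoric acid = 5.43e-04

pKa = -log(5.43e-04) = 3.27. pH = pKa + log([A⁻]/[HA]) = 3.27 + log(0.06/0.12)

pH = 2.96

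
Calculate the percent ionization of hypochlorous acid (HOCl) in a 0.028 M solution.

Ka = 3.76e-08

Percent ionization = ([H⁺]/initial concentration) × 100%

Using Ka equilibrium: x² + Ka×x - Ka×C = 0. Solving: [H⁺] = 3.2428e-05. Percent = (3.2428e-05/0.028) × 100

Percent ionization = 0.116%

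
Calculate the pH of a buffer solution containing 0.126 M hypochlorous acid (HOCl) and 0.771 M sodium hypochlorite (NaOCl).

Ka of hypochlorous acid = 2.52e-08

pKa = -log(2.52e-08) = 7.60. pH = pKa + log([A⁻]/[HA]) = 7.60 + log(0.771/0.126)

pH = 8.39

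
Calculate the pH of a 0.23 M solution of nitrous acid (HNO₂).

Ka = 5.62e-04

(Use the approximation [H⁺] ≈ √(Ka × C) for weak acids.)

[H⁺] = √(Ka × C) = √(5.62e-04 × 0.23) = 1.1369e-02. pH = -log(1.1369e-02)

pH = 1.94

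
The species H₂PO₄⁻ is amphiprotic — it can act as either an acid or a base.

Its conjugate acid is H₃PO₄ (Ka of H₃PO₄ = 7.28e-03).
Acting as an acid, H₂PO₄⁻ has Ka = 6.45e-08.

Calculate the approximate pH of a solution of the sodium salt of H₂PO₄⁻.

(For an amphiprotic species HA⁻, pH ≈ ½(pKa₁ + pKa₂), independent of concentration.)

pKa₁ = -log(7.28e-03) = 2.14; pKa₂ = -log(6.45e-08) = 7.19. For an amphiprotic species, pH ≈ ½(pKa₁ + pKa₂) = ½(2.14 + 7.19) = 4.66.

pH = 4.66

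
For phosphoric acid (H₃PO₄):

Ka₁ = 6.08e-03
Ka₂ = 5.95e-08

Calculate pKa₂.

pKa₂ = -log(Ka₂) = -log(5.95e-08) = 7.23.

pK_{a2} = 7.23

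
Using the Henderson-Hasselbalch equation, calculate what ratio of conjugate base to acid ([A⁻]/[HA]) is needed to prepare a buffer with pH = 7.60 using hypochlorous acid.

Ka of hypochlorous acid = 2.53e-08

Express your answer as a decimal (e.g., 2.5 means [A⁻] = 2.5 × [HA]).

pKa = -log(2.53e-08) = 7.5969. pH = pKa + log([A⁻]/[HA]), so log([A⁻]/[HA]) = pH − pKa = 7.60 − 7.5969 = 0.0031. [A⁻]/[HA] = 10^(0.0031) = 1.01

[A⁻]/[HA] = 1.01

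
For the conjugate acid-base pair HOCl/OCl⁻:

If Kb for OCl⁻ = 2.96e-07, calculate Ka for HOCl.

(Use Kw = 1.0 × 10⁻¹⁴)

For a conjugate pair Ka × Kb = Kw, so Ka = Kw/Kb = 1.0 × 10⁻¹⁴ / 2.96e-07 = 3.38e-08.

K_a = 3.38e-08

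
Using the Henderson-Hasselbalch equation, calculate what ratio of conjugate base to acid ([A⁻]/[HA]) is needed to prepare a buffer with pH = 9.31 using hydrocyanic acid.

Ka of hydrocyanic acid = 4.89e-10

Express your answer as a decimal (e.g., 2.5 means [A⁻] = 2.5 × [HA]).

pKa = -log(4.89e-10) = 9.3107. pH = pKa + log([A⁻]/[HA]), so log([A⁻]/[HA]) = pH − pKa = 9.31 − 9.3107 = -0.0007. [A⁻]/[HA] = 10^(-0.0007) = 0.998

[A⁻]/[HA] = 0.998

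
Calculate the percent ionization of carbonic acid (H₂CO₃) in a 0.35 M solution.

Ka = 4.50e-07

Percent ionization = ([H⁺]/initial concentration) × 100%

Using Ka equilibrium: x² + Ka×x - Ka×C = 0. Solving: [H⁺] = 3.9664e-04. Percent = (3.9664e-04/0.35) × 100

Percent ionization = 0.113%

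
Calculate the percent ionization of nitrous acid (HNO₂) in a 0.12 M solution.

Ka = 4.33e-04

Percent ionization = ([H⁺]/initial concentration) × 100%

Using Ka equilibrium: x² + Ka×x - Ka×C = 0. Solving: [H⁺] = 6.9951e-03. Percent = (6.9951e-03/0.12) × 100

Percent ionization = 5.83%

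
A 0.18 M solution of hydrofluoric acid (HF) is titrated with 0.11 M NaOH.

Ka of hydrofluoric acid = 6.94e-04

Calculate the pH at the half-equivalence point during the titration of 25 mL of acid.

At half-equivalence [HA] = [A⁻], so Henderson-Hasselbalch gives pH = pKa = -log(6.94e-04) = 3.16.

pH = pKa = 3.16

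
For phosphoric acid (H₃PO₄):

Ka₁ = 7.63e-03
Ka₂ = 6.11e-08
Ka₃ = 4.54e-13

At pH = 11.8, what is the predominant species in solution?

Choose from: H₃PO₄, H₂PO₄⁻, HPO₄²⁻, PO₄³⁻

pKa₁ = 2.12, pKa₂ = 7.21, pKa₃ = 12.34. For a polyprotic acid the predominant species crosses at each pKa: below pKa_n the protonated form dominates, above it the deprotonated form does. At pH = 11.8, the predominant species is HPO₄²⁻.

HPO₄²⁻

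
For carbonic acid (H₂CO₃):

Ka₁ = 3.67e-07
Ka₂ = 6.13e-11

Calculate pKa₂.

pKa₂ = -log(Ka₂) = -log(6.13e-11) = 10.21.

pK_{a2} = 10.21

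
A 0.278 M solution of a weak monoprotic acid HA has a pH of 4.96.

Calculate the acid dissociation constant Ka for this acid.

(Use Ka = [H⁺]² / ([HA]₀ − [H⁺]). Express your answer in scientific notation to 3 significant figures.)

[H⁺] = 10^(−pH) = 10^(−4.96) = 1.096e-05 M. For HA ⇌ H⁺ + A⁻, Ka = [H⁺][A⁻]/[HA] = [H⁺]² / ([HA]₀ − [H⁺]) = (1.096e-05)² / (0.278 − 1.096e-05) = 4.32e-10.

K_a = 4.32e-10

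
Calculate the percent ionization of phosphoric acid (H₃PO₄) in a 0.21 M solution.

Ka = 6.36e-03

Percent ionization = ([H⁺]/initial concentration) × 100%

Using Ka equilibrium: x² + Ka×x - Ka×C = 0. Solving: [H⁺] = 3.3504e-02. Percent = (3.3504e-02/0.21) × 100

Percent ionization = 16%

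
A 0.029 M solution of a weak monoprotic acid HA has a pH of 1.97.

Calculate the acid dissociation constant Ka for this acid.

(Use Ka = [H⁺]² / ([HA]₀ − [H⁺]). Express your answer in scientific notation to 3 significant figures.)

[H⁺] = 10^(−pH) = 10^(−1.97) = 1.072e-02 M. For HA ⇌ H⁺ + A⁻, Ka = [H⁺][A⁻]/[HA] = [H⁺]² / ([HA]₀ − [H⁺]) = (1.072e-02)² / (0.029 − 1.072e-02) = 6.28e-03.

K_a = 6.28e-03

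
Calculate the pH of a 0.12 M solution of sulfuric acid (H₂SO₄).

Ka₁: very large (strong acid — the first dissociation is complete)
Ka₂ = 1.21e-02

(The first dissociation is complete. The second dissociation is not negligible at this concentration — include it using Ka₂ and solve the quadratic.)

First dissociation is complete: [H⁺]₀ = [HSO₄⁻]₀ = C = 0.12 M. Second dissociation HSO₄⁻ ⇌ H⁺ + SO₄²⁻: let x = [SO₄²⁻]. Ka₂ = (C + x)·x / (C − x) = 1.21e-02 → x² + (C + Ka₂)·x − Ka₂·C = 0 → x² + 0.13210·x − 1.452e-03 = 0. x = (−0.13210 + √(0.13210² + 4 × 1.452e-03)) / 2 = 1.0204e-02 M. [H⁺] = C + x = 0.12 + 1.0204e-02 = 1.3020e-01 M. pH = -log(1.3020e-01) = 0.89.

pH = 0.89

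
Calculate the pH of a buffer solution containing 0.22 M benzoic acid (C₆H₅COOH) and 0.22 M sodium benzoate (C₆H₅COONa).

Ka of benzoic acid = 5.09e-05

pKa = -log(5.09e-05) = 4.29. pH = pKa + log([A⁻]/[HA]) = 4.29 + log(0.22/0.22)

pH = 4.29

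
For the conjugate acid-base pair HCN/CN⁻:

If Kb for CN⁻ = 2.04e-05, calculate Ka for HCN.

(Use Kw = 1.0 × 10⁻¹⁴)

For a conjugate pair Ka × Kb = Kw, so Ka = Kw/Kb = 1.0 × 10⁻¹⁴ / 2.04e-05 = 4.90e-10.

K_a = 4.90e-10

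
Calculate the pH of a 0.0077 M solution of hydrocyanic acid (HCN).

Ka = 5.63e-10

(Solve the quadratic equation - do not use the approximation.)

x² + Ka×x - Ka×C = 0. Using quadratic formula: [H⁺] = 2.0818e-06

pH = 5.68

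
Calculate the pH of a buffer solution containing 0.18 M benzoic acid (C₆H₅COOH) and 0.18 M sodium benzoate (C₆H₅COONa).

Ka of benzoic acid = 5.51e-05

pKa = -log(5.51e-05) = 4.26. pH = pKa + log([A⁻]/[HA]) = 4.26 + log(0.18/0.18)

pH = 4.26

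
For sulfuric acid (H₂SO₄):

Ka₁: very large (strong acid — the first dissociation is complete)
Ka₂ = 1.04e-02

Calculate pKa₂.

pKa₂ = -log(Ka₂) = -log(1.04e-02) = 1.98.

pK_{a2} = 1.98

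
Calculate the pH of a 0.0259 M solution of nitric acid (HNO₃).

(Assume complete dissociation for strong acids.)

[H⁺] = 0.0259 M for strong acid. pH = -log[H⁺] = -log(0.0259)

pH = 1.59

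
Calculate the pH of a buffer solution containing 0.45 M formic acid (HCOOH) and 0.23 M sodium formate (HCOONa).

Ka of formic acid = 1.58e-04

pKa = -log(1.58e-04) = 3.80. pH = pKa + log([A⁻]/[HA]) = 3.80 + log(0.23/0.45)

pH = 3.51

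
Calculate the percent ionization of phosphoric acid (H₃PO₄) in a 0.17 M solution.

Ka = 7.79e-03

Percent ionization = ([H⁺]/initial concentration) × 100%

Using Ka equilibrium: x² + Ka×x - Ka×C = 0. Solving: [H⁺] = 3.2704e-02. Percent = (3.2704e-02/0.17) × 100

Percent ionization = 19.2%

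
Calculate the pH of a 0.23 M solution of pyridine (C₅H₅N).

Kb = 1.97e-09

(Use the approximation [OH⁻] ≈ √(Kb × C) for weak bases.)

[OH⁻] = √(Kb × C) = √(1.97e-09 × 0.23) = 2.1286e-05. pOH = 4.67, pH = 14 - pOH

pH = 9.33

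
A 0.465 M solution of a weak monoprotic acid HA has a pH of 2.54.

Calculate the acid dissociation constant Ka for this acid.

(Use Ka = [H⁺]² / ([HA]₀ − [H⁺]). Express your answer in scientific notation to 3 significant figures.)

[H⁺] = 10^(−pH) = 10^(−2.54) = 2.884e-03 M. For HA ⇌ H⁺ + A⁻, Ka = [H⁺][A⁻]/[HA] = [H⁺]² / ([HA]₀ − [H⁺]) = (2.884e-03)² / (0.465 − 2.884e-03) = 1.80e-05.

K_a = 1.80e-05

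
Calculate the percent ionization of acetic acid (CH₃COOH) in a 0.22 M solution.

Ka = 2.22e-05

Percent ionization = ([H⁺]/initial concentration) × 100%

Using Ka equilibrium: x² + Ka×x - Ka×C = 0. Solving: [H⁺] = 2.1989e-03. Percent = (2.1989e-03/0.22) × 100

Percent ionization = 1%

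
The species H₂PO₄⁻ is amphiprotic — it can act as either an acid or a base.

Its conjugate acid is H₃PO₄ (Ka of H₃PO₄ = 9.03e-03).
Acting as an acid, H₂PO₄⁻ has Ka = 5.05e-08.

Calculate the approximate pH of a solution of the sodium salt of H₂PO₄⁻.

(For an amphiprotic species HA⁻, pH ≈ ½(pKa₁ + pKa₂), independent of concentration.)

pKa₁ = -log(9.03e-03) = 2.04; pKa₂ = -log(5.05e-08) = 7.30. For an amphiprotic species, pH ≈ ½(pKa₁ + pKa₂) = ½(2.04 + 7.30) = 4.67.

pH = 4.67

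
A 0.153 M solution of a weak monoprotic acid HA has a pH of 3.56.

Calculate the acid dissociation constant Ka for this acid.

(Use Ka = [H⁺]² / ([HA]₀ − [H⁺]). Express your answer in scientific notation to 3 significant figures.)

[H⁺] = 10^(−pH) = 10^(−3.56) = 2.754e-04 M. For HA ⇌ H⁺ + A⁻, Ka = [H⁺][A⁻]/[HA] = [H⁺]² / ([HA]₀ − [H⁺]) = (2.754e-04)² / (0.153 − 2.754e-04) = 4.97e-07.

K_a = 4.97e-07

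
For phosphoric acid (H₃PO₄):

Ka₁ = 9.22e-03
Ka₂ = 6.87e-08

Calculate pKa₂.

pKa₂ = -log(Ka₂) = -log(6.87e-08) = 7.16.

pK_{a2} = 7.16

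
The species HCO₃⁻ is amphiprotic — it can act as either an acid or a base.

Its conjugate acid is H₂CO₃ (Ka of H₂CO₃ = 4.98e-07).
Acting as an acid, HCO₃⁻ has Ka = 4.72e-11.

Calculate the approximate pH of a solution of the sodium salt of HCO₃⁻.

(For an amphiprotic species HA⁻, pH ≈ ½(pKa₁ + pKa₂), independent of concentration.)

pKa₁ = -log(4.98e-07) = 6.30; pKa₂ = -log(4.72e-11) = 10.33. For an amphiprotic species, pH ≈ ½(pKa₁ + pKa₂) = ½(6.30 + 10.33) = 8.31.

pH = 8.31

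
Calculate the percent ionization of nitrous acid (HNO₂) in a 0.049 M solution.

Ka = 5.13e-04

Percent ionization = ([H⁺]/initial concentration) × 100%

Using Ka equilibrium: x² + Ka×x - Ka×C = 0. Solving: [H⁺] = 4.7637e-03. Percent = (4.7637e-03/0.049) × 100

Percent ionization = 9.72%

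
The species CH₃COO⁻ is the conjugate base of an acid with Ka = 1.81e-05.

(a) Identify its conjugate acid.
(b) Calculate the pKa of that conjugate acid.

(a) The conjugate acid is formed by adding one H⁺ to CH₃COO⁻, giving CH₃COOH. (b) pKa = -log(Ka) = -log(1.81e-05) = 4.74.

Conjugate acid: CH₃COOH; pK_a = 4.74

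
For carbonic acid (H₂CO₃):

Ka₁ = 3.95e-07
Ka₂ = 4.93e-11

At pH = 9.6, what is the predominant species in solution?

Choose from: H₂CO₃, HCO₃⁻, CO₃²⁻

pKa₁ = 6.40, pKa₂ = 10.31. For a polyprotic acid the predominant species crosses at each pKa: below pKa_n the protonated form dominates, above it the deprotonated form does. At pH = 9.6, the predominant species is HCO₃⁻.

HCO₃⁻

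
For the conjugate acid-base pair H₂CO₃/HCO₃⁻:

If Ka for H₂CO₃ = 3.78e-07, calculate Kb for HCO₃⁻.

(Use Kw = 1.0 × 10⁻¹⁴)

For a conjugate pair Ka × Kb = Kw, so Kb = Kw/Ka = 1.0 × 10⁻¹⁴ / 3.78e-07 = 2.65e-08.

K_b = 2.65e-08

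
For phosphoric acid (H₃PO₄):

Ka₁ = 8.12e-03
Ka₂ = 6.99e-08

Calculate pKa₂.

pKa₂ = -log(Ka₂) = -log(6.99e-08) = 7.16.

pK_{a2} = 7.16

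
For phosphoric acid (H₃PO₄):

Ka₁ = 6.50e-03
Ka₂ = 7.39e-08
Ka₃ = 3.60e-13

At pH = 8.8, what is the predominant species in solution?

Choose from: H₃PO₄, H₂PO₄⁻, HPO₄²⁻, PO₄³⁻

pKa₁ = 2.19, pKa₂ = 7.13, pKa₃ = 12.44. For a polyprotic acid the predominant species crosses at each pKa: below pKa_n the protonated form dominates, above it the deprotonated form does. At pH = 8.8, the predominant species is HPO₄²⁻.

HPO₄²⁻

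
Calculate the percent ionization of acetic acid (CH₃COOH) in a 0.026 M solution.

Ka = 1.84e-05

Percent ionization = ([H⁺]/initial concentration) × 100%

Using Ka equilibrium: x² + Ka×x - Ka×C = 0. Solving: [H⁺] = 6.8253e-04. Percent = (6.8253e-04/0.026) × 100

Percent ionization = 2.63%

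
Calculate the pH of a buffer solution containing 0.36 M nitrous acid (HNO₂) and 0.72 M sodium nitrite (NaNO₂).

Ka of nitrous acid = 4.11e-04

pKa = -log(4.11e-04) = 3.39. pH = pKa + log([A⁻]/[HA]) = 3.39 + log(0.72/0.36)

pH = 3.69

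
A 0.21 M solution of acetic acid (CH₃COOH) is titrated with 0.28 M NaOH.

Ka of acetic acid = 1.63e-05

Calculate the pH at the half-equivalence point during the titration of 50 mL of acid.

At half-equivalence [HA] = [A⁻], so Henderson-Hasselbalch gives pH = pKa = -log(1.63e-05) = 4.79.

pH = pKa = 4.79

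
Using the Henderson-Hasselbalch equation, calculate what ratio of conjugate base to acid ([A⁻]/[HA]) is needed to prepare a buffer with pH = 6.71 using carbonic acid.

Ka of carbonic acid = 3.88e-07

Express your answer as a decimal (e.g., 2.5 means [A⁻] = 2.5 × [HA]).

pKa = -log(3.88e-07) = 6.4112. pH = pKa + log([A⁻]/[HA]), so log([A⁻]/[HA]) = pH − pKa = 6.71 − 6.4112 = 0.2988. [A⁻]/[HA] = 10^(0.2988) = 1.99

[A⁻]/[HA] = 1.99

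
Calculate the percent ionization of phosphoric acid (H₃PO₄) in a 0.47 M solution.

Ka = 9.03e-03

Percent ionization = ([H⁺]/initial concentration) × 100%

Using Ka equilibrium: x² + Ka×x - Ka×C = 0. Solving: [H⁺] = 6.0788e-02. Percent = (6.0788e-02/0.47) × 100

Percent ionization = 12.9%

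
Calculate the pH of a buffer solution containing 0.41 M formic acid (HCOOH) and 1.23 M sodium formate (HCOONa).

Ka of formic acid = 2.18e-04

pKa = -log(2.18e-04) = 3.66. pH = pKa + log([A⁻]/[HA]) = 3.66 + log(1.23/0.41)

pH = 4.14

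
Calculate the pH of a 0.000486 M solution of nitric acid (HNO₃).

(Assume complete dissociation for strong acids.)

[H⁺] = 0.000486 M for strong acid. pH = -log[H⁺] = -log(0.000486)

pH = 3.31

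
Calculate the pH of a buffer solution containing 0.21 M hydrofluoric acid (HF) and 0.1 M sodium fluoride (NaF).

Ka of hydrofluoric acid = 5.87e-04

pKa = -log(5.87e-04) = 3.23. pH = pKa + log([A⁻]/[HA]) = 3.23 + log(0.1/0.21)

pH = 2.91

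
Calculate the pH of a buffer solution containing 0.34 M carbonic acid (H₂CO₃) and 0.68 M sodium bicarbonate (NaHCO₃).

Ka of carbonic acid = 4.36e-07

pKa = -log(4.36e-07) = 6.36. pH = pKa + log([A⁻]/[HA]) = 6.36 + log(0.68/0.34)

pH = 6.66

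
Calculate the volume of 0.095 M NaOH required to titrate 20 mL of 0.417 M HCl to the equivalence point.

At equivalence: moles acid = moles base. moles HCl = 0.417 × 20/1000 = 0.00834 mol. V_base = moles / 0.095 × 1000 = 87.8 mL.

V_{base} = 87.8 mL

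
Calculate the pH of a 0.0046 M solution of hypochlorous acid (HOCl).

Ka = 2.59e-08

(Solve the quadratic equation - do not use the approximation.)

x² + Ka×x - Ka×C = 0. Using quadratic formula: [H⁺] = 1.0902e-05

pH = 4.96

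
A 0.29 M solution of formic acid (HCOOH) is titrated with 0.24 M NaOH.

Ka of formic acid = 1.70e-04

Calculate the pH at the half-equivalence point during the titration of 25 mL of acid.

At half-equivalence [HA] = [A⁻], so Henderson-Hasselbalch gives pH = pKa = -log(1.70e-04) = 3.77.

pH = pKa = 3.77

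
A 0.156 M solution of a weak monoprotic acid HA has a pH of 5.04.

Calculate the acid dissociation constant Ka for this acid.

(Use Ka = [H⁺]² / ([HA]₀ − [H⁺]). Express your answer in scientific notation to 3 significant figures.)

[H⁺] = 10^(−pH) = 10^(−5.04) = 9.120e-06 M. For HA ⇌ H⁺ + A⁻, Ka = [H⁺][A⁻]/[HA] = [H⁺]² / ([HA]₀ − [H⁺]) = (9.120e-06)² / (0.156 − 9.120e-06) = 5.33e-10.

K_a = 5.33e-10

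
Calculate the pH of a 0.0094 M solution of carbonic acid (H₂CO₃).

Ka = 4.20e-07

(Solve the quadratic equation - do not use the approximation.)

x² + Ka×x - Ka×C = 0. Using quadratic formula: [H⁺] = 6.2623e-05

pH = 4.20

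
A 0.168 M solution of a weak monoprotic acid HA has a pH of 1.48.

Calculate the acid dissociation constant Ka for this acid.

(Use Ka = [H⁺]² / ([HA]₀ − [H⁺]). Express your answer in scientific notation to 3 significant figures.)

[H⁺] = 10^(−pH) = 10^(−1.48) = 3.311e-02 M. For HA ⇌ H⁺ + A⁻, Ka = [H⁺][A⁻]/[HA] = [H⁺]² / ([HA]₀ − [H⁺]) = (3.311e-02)² / (0.168 − 3.311e-02) = 8.13e-03.

K_a = 8.13e-03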